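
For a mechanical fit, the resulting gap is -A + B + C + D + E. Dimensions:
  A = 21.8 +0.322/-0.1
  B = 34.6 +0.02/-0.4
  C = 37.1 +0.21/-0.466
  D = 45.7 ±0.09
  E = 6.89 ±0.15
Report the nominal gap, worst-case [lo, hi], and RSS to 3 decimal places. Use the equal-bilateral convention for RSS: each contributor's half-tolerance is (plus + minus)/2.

nominal=102.490 wc=[101.062,103.060] rss=0.483

Stack each dimension's contribution:
  -A: nom -21.800 → Σnom=-21.800; wc +0.100/-0.322 → slack +0.100/-0.322; half-tol=0.211, Σhalf²=0.044521
  +B: nom +34.600 → Σnom=12.800; wc +0.020/-0.400 → slack +0.120/-0.722; half-tol=0.210, Σhalf²=0.088621
  +C: nom +37.100 → Σnom=49.900; wc +0.210/-0.466 → slack +0.330/-1.188; half-tol=0.338, Σhalf²=0.202865
  +D: nom +45.700 → Σnom=95.600; wc +0.090/-0.090 → slack +0.420/-1.278; half-tol=0.090, Σhalf²=0.210965
  +E: nom +6.890 → Σnom=102.490; wc +0.150/-0.150 → slack +0.570/-1.428; half-tol=0.150, Σhalf²=0.233465
Nominal = 102.490. Worst-case = [102.490 - 1.428, 102.490 + 0.570] = [101.062, 103.060]. RSS = √0.233465 = 0.483.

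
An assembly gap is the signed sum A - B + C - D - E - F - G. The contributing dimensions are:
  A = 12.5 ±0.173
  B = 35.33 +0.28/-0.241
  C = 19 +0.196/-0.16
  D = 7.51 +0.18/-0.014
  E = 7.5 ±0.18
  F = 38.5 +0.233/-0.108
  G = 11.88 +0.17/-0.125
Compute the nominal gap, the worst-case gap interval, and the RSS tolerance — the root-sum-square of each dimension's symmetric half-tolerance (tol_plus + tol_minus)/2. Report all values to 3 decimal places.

Stack each dimension's contribution:
  +A: nom +12.500 → Σnom=12.500; wc +0.173/-0.173 → slack +0.173/-0.173; half-tol=0.173, Σhalf²=0.029929
  -B: nom -35.330 → Σnom=-22.830; wc +0.241/-0.280 → slack +0.414/-0.453; half-tol=0.261, Σhalf²=0.097789
  +C: nom +19.000 → Σnom=-3.830; wc +0.196/-0.160 → slack +0.610/-0.613; half-tol=0.178, Σhalf²=0.129473
  -D: nom -7.510 → Σnom=-11.340; wc +0.014/-0.180 → slack +0.624/-0.793; half-tol=0.097, Σhalf²=0.138882
  -E: nom -7.500 → Σnom=-18.840; wc +0.180/-0.180 → slack +0.804/-0.973; half-tol=0.180, Σhalf²=0.171282
  -F: nom -38.500 → Σnom=-57.340; wc +0.108/-0.233 → slack +0.912/-1.206; half-tol=0.171, Σhalf²=0.200353
  -G: nom -11.880 → Σnom=-69.220; wc +0.125/-0.170 → slack +1.037/-1.376; half-tol=0.148, Σhalf²=0.222109
Nominal = -69.220. Worst-case = [-69.220 - 1.376, -69.220 + 1.037] = [-70.596, -68.183]. RSS = √0.222109 = 0.471.

nominal=-69.220 wc=[-70.596,-68.183] rss=0.471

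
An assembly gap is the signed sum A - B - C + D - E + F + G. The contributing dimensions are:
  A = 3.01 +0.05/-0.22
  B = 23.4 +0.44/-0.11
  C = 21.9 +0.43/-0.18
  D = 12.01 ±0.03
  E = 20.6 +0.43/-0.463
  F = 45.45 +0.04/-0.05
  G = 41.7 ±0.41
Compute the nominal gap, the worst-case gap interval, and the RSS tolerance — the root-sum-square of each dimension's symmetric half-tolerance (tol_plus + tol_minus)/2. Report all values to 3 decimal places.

nominal=36.270 wc=[34.260,37.553] rss=0.746

Stack each dimension's contribution:
  +A: nom +3.010 → Σnom=3.010; wc +0.050/-0.220 → slack +0.050/-0.220; half-tol=0.135, Σhalf²=0.018225
  -B: nom -23.400 → Σnom=-20.390; wc +0.110/-0.440 → slack +0.160/-0.660; half-tol=0.275, Σhalf²=0.093850
  -C: nom -21.900 → Σnom=-42.290; wc +0.180/-0.430 → slack +0.340/-1.090; half-tol=0.305, Σhalf²=0.186875
  +D: nom +12.010 → Σnom=-30.280; wc +0.030/-0.030 → slack +0.370/-1.120; half-tol=0.030, Σhalf²=0.187775
  -E: nom -20.600 → Σnom=-50.880; wc +0.463/-0.430 → slack +0.833/-1.550; half-tol=0.447, Σhalf²=0.387137
  +F: nom +45.450 → Σnom=-5.430; wc +0.040/-0.050 → slack +0.873/-1.600; half-tol=0.045, Σhalf²=0.389162
  +G: nom +41.700 → Σnom=36.270; wc +0.410/-0.410 → slack +1.283/-2.010; half-tol=0.410, Σhalf²=0.557262
Nominal = 36.270. Worst-case = [36.270 - 2.010, 36.270 + 1.283] = [34.260, 37.553]. RSS = √0.557262 = 0.746.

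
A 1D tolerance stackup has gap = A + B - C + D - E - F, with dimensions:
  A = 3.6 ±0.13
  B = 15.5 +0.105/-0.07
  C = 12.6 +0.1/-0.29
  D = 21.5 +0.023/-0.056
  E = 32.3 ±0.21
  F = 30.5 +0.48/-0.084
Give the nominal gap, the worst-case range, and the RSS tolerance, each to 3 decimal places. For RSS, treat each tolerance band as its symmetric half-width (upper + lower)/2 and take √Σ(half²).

nominal=-34.800 wc=[-35.846,-33.958] rss=0.433

Stack each dimension's contribution:
  +A: nom +3.600 → Σnom=3.600; wc +0.130/-0.130 → slack +0.130/-0.130; half-tol=0.130, Σhalf²=0.016900
  +B: nom +15.500 → Σnom=19.100; wc +0.105/-0.070 → slack +0.235/-0.200; half-tol=0.087, Σhalf²=0.024556
  -C: nom -12.600 → Σnom=6.500; wc +0.290/-0.100 → slack +0.525/-0.300; half-tol=0.195, Σhalf²=0.062581
  +D: nom +21.500 → Σnom=28.000; wc +0.023/-0.056 → slack +0.548/-0.356; half-tol=0.040, Σhalf²=0.064142
  -E: nom -32.300 → Σnom=-4.300; wc +0.210/-0.210 → slack +0.758/-0.566; half-tol=0.210, Σhalf²=0.108241
  -F: nom -30.500 → Σnom=-34.800; wc +0.084/-0.480 → slack +0.842/-1.046; half-tol=0.282, Σhalf²=0.187765
Nominal = -34.800. Worst-case = [-34.800 - 1.046, -34.800 + 0.842] = [-35.846, -33.958]. RSS = √0.187765 = 0.433.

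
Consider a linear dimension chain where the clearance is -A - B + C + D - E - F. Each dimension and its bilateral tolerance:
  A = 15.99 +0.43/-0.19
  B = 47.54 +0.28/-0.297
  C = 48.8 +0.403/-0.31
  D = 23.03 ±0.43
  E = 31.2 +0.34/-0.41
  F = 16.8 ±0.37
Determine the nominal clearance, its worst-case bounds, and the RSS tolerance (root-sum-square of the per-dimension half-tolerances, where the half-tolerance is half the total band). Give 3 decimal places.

Stack each dimension's contribution:
  -A: nom -15.990 → Σnom=-15.990; wc +0.190/-0.430 → slack +0.190/-0.430; half-tol=0.310, Σhalf²=0.096100
  -B: nom -47.540 → Σnom=-63.530; wc +0.297/-0.280 → slack +0.487/-0.710; half-tol=0.288, Σhalf²=0.179332
  +C: nom +48.800 → Σnom=-14.730; wc +0.403/-0.310 → slack +0.890/-1.020; half-tol=0.357, Σhalf²=0.306424
  +D: nom +23.030 → Σnom=8.300; wc +0.430/-0.430 → slack +1.320/-1.450; half-tol=0.430, Σhalf²=0.491324
  -E: nom -31.200 → Σnom=-22.900; wc +0.410/-0.340 → slack +1.730/-1.790; half-tol=0.375, Σhalf²=0.631949
  -F: nom -16.800 → Σnom=-39.700; wc +0.370/-0.370 → slack +2.100/-2.160; half-tol=0.370, Σhalf²=0.768849
Nominal = -39.700. Worst-case = [-39.700 - 2.160, -39.700 + 2.100] = [-41.860, -37.600]. RSS = √0.768849 = 0.877.

nominal=-39.700 wc=[-41.860,-37.600] rss=0.877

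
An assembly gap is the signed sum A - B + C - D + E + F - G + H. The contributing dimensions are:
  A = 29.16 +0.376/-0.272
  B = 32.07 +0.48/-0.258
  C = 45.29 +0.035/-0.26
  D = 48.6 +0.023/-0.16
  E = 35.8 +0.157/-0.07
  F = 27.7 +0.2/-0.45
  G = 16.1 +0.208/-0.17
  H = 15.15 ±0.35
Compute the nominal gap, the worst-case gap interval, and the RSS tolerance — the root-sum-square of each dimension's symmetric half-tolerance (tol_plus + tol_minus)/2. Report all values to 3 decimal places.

Stack each dimension's contribution:
  +A: nom +29.160 → Σnom=29.160; wc +0.376/-0.272 → slack +0.376/-0.272; half-tol=0.324, Σhalf²=0.104976
  -B: nom -32.070 → Σnom=-2.910; wc +0.258/-0.480 → slack +0.634/-0.752; half-tol=0.369, Σhalf²=0.241137
  +C: nom +45.290 → Σnom=42.380; wc +0.035/-0.260 → slack +0.669/-1.012; half-tol=0.148, Σhalf²=0.262893
  -D: nom -48.600 → Σnom=-6.220; wc +0.160/-0.023 → slack +0.829/-1.035; half-tol=0.091, Σhalf²=0.271265
  +E: nom +35.800 → Σnom=29.580; wc +0.157/-0.070 → slack +0.986/-1.105; half-tol=0.114, Σhalf²=0.284148
  +F: nom +27.700 → Σnom=57.280; wc +0.200/-0.450 → slack +1.186/-1.555; half-tol=0.325, Σhalf²=0.389773
  -G: nom -16.100 → Σnom=41.180; wc +0.170/-0.208 → slack +1.356/-1.763; half-tol=0.189, Σhalf²=0.425494
  +H: nom +15.150 → Σnom=56.330; wc +0.350/-0.350 → slack +1.706/-2.113; half-tol=0.350, Σhalf²=0.547994
Nominal = 56.330. Worst-case = [56.330 - 2.113, 56.330 + 1.706] = [54.217, 58.036]. RSS = √0.547994 = 0.740.

nominal=56.330 wc=[54.217,58.036] rss=0.740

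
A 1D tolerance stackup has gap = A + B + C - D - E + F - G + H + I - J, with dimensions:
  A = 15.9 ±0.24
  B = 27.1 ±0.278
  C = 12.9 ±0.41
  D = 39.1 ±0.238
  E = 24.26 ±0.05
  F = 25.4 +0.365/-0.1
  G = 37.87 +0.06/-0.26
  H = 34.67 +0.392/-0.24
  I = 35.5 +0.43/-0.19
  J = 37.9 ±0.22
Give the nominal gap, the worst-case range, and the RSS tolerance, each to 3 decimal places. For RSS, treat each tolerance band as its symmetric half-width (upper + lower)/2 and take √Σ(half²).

nominal=12.340 wc=[10.314,15.223] rss=0.828

Stack each dimension's contribution:
  +A: nom +15.900 → Σnom=15.900; wc +0.240/-0.240 → slack +0.240/-0.240; half-tol=0.240, Σhalf²=0.057600
  +B: nom +27.100 → Σnom=43.000; wc +0.278/-0.278 → slack +0.518/-0.518; half-tol=0.278, Σhalf²=0.134884
  +C: nom +12.900 → Σnom=55.900; wc +0.410/-0.410 → slack +0.928/-0.928; half-tol=0.410, Σhalf²=0.302984
  -D: nom -39.100 → Σnom=16.800; wc +0.238/-0.238 → slack +1.166/-1.166; half-tol=0.238, Σhalf²=0.359628
  -E: nom -24.260 → Σnom=-7.460; wc +0.050/-0.050 → slack +1.216/-1.216; half-tol=0.050, Σhalf²=0.362128
  +F: nom +25.400 → Σnom=17.940; wc +0.365/-0.100 → slack +1.581/-1.316; half-tol=0.232, Σhalf²=0.416184
  -G: nom -37.870 → Σnom=-19.930; wc +0.260/-0.060 → slack +1.841/-1.376; half-tol=0.160, Σhalf²=0.441784
  +H: nom +34.670 → Σnom=14.740; wc +0.392/-0.240 → slack +2.233/-1.616; half-tol=0.316, Σhalf²=0.541640
  +I: nom +35.500 → Σnom=50.240; wc +0.430/-0.190 → slack +2.663/-1.806; half-tol=0.310, Σhalf²=0.637740
  -J: nom -37.900 → Σnom=12.340; wc +0.220/-0.220 → slack +2.883/-2.026; half-tol=0.220, Σhalf²=0.686140
Nominal = 12.340. Worst-case = [12.340 - 2.026, 12.340 + 2.883] = [10.314, 15.223]. RSS = √0.686140 = 0.828.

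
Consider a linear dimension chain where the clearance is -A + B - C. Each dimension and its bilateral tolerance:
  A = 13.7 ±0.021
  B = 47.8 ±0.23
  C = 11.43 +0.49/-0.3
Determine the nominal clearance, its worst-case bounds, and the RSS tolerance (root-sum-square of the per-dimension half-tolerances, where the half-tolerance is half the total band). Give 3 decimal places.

nominal=22.670 wc=[21.929,23.221] rss=0.458

Stack each dimension's contribution:
  -A: nom -13.700 → Σnom=-13.700; wc +0.021/-0.021 → slack +0.021/-0.021; half-tol=0.021, Σhalf²=0.000441
  +B: nom +47.800 → Σnom=34.100; wc +0.230/-0.230 → slack +0.251/-0.251; half-tol=0.230, Σhalf²=0.053341
  -C: nom -11.430 → Σnom=22.670; wc +0.300/-0.490 → slack +0.551/-0.741; half-tol=0.395, Σhalf²=0.209366
Nominal = 22.670. Worst-case = [22.670 - 0.741, 22.670 + 0.551] = [21.929, 23.221]. RSS = √0.209366 = 0.458.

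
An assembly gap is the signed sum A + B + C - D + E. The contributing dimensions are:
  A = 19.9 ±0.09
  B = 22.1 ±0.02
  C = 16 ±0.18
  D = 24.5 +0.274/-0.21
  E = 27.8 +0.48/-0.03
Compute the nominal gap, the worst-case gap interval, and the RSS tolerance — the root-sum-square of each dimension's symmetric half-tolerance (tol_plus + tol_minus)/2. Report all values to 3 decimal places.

nominal=61.300 wc=[60.706,62.280] rss=0.406

Stack each dimension's contribution:
  +A: nom +19.900 → Σnom=19.900; wc +0.090/-0.090 → slack +0.090/-0.090; half-tol=0.090, Σhalf²=0.008100
  +B: nom +22.100 → Σnom=42.000; wc +0.020/-0.020 → slack +0.110/-0.110; half-tol=0.020, Σhalf²=0.008500
  +C: nom +16.000 → Σnom=58.000; wc +0.180/-0.180 → slack +0.290/-0.290; half-tol=0.180, Σhalf²=0.040900
  -D: nom -24.500 → Σnom=33.500; wc +0.210/-0.274 → slack +0.500/-0.564; half-tol=0.242, Σhalf²=0.099464
  +E: nom +27.800 → Σnom=61.300; wc +0.480/-0.030 → slack +0.980/-0.594; half-tol=0.255, Σhalf²=0.164489
Nominal = 61.300. Worst-case = [61.300 - 0.594, 61.300 + 0.980] = [60.706, 62.280]. RSS = √0.164489 = 0.406.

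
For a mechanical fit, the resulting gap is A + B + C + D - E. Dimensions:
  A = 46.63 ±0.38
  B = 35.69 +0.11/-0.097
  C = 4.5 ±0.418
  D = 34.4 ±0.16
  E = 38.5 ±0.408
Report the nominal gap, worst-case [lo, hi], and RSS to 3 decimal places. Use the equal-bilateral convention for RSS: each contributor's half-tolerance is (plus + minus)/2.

nominal=82.720 wc=[81.257,84.196] rss=0.722

Stack each dimension's contribution:
  +A: nom +46.630 → Σnom=46.630; wc +0.380/-0.380 → slack +0.380/-0.380; half-tol=0.380, Σhalf²=0.144400
  +B: nom +35.690 → Σnom=82.320; wc +0.110/-0.097 → slack +0.490/-0.477; half-tol=0.104, Σhalf²=0.155112
  +C: nom +4.500 → Σnom=86.820; wc +0.418/-0.418 → slack +0.908/-0.895; half-tol=0.418, Σhalf²=0.329836
  +D: nom +34.400 → Σnom=121.220; wc +0.160/-0.160 → slack +1.068/-1.055; half-tol=0.160, Σhalf²=0.355436
  -E: nom -38.500 → Σnom=82.720; wc +0.408/-0.408 → slack +1.476/-1.463; half-tol=0.408, Σhalf²=0.521900
Nominal = 82.720. Worst-case = [82.720 - 1.463, 82.720 + 1.476] = [81.257, 84.196]. RSS = √0.521900 = 0.722.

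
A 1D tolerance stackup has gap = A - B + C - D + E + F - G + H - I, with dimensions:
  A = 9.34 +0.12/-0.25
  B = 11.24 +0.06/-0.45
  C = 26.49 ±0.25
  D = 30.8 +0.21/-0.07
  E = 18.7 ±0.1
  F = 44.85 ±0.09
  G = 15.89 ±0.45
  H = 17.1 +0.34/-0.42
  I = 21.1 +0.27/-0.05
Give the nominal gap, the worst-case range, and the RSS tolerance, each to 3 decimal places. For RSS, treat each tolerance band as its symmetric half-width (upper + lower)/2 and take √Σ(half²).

nominal=37.450 wc=[35.350,39.370] rss=0.756

Stack each dimension's contribution:
  +A: nom +9.340 → Σnom=9.340; wc +0.120/-0.250 → slack +0.120/-0.250; half-tol=0.185, Σhalf²=0.034225
  -B: nom -11.240 → Σnom=-1.900; wc +0.450/-0.060 → slack +0.570/-0.310; half-tol=0.255, Σhalf²=0.099250
  +C: nom +26.490 → Σnom=24.590; wc +0.250/-0.250 → slack +0.820/-0.560; half-tol=0.250, Σhalf²=0.161750
  -D: nom -30.800 → Σnom=-6.210; wc +0.070/-0.210 → slack +0.890/-0.770; half-tol=0.140, Σhalf²=0.181350
  +E: nom +18.700 → Σnom=12.490; wc +0.100/-0.100 → slack +0.990/-0.870; half-tol=0.100, Σhalf²=0.191350
  +F: nom +44.850 → Σnom=57.340; wc +0.090/-0.090 → slack +1.080/-0.960; half-tol=0.090, Σhalf²=0.199450
  -G: nom -15.890 → Σnom=41.450; wc +0.450/-0.450 → slack +1.530/-1.410; half-tol=0.450, Σhalf²=0.401950
  +H: nom +17.100 → Σnom=58.550; wc +0.340/-0.420 → slack +1.870/-1.830; half-tol=0.380, Σhalf²=0.546350
  -I: nom -21.100 → Σnom=37.450; wc +0.050/-0.270 → slack +1.920/-2.100; half-tol=0.160, Σhalf²=0.571950
Nominal = 37.450. Worst-case = [37.450 - 2.100, 37.450 + 1.920] = [35.350, 39.370]. RSS = √0.571950 = 0.756.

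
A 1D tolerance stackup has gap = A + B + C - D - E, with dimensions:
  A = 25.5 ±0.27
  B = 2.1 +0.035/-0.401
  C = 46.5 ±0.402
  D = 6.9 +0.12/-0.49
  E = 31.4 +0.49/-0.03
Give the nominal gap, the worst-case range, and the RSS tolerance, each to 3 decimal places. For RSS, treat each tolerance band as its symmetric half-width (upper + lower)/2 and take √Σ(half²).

nominal=35.800 wc=[34.117,37.027] rss=0.665

Stack each dimension's contribution:
  +A: nom +25.500 → Σnom=25.500; wc +0.270/-0.270 → slack +0.270/-0.270; half-tol=0.270, Σhalf²=0.072900
  +B: nom +2.100 → Σnom=27.600; wc +0.035/-0.401 → slack +0.305/-0.671; half-tol=0.218, Σhalf²=0.120424
  +C: nom +46.500 → Σnom=74.100; wc +0.402/-0.402 → slack +0.707/-1.073; half-tol=0.402, Σhalf²=0.282028
  -D: nom -6.900 → Σnom=67.200; wc +0.490/-0.120 → slack +1.197/-1.193; half-tol=0.305, Σhalf²=0.375053
  -E: nom -31.400 → Σnom=35.800; wc +0.030/-0.490 → slack +1.227/-1.683; half-tol=0.260, Σhalf²=0.442653
Nominal = 35.800. Worst-case = [35.800 - 1.683, 35.800 + 1.227] = [34.117, 37.027]. RSS = √0.442653 = 0.665.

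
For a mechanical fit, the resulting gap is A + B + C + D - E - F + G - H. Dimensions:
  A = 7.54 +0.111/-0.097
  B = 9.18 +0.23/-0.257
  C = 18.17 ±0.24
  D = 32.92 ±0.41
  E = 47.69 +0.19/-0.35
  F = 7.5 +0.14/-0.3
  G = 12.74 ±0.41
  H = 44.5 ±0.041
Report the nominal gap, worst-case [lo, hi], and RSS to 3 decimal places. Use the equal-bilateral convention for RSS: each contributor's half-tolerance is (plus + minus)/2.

Stack each dimension's contribution:
  +A: nom +7.540 → Σnom=7.540; wc +0.111/-0.097 → slack +0.111/-0.097; half-tol=0.104, Σhalf²=0.010816
  +B: nom +9.180 → Σnom=16.720; wc +0.230/-0.257 → slack +0.341/-0.354; half-tol=0.243, Σhalf²=0.070108
  +C: nom +18.170 → Σnom=34.890; wc +0.240/-0.240 → slack +0.581/-0.594; half-tol=0.240, Σhalf²=0.127708
  +D: nom +32.920 → Σnom=67.810; wc +0.410/-0.410 → slack +0.991/-1.004; half-tol=0.410, Σhalf²=0.295808
  -E: nom -47.690 → Σnom=20.120; wc +0.350/-0.190 → slack +1.341/-1.194; half-tol=0.270, Σhalf²=0.368708
  -F: nom -7.500 → Σnom=12.620; wc +0.300/-0.140 → slack +1.641/-1.334; half-tol=0.220, Σhalf²=0.417108
  +G: nom +12.740 → Σnom=25.360; wc +0.410/-0.410 → slack +2.051/-1.744; half-tol=0.410, Σhalf²=0.585208
  -H: nom -44.500 → Σnom=-19.140; wc +0.041/-0.041 → slack +2.092/-1.785; half-tol=0.041, Σhalf²=0.586889
Nominal = -19.140. Worst-case = [-19.140 - 1.785, -19.140 + 2.092] = [-20.925, -17.048]. RSS = √0.586889 = 0.766.

nominal=-19.140 wc=[-20.925,-17.048] rss=0.766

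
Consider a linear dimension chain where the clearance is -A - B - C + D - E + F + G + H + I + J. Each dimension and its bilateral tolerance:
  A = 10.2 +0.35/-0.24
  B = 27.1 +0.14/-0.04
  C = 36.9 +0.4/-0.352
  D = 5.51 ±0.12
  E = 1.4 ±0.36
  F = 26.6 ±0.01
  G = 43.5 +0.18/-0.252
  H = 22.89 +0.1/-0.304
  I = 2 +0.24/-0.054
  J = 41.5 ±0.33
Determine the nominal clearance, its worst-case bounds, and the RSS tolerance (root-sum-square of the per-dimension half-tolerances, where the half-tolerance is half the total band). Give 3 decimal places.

Stack each dimension's contribution:
  -A: nom -10.200 → Σnom=-10.200; wc +0.240/-0.350 → slack +0.240/-0.350; half-tol=0.295, Σhalf²=0.087025
  -B: nom -27.100 → Σnom=-37.300; wc +0.040/-0.140 → slack +0.280/-0.490; half-tol=0.090, Σhalf²=0.095125
  -C: nom -36.900 → Σnom=-74.200; wc +0.352/-0.400 → slack +0.632/-0.890; half-tol=0.376, Σhalf²=0.236501
  +D: nom +5.510 → Σnom=-68.690; wc +0.120/-0.120 → slack +0.752/-1.010; half-tol=0.120, Σhalf²=0.250901
  -E: nom -1.400 → Σnom=-70.090; wc +0.360/-0.360 → slack +1.112/-1.370; half-tol=0.360, Σhalf²=0.380501
  +F: nom +26.600 → Σnom=-43.490; wc +0.010/-0.010 → slack +1.122/-1.380; half-tol=0.010, Σhalf²=0.380601
  +G: nom +43.500 → Σnom=0.010; wc +0.180/-0.252 → slack +1.302/-1.632; half-tol=0.216, Σhalf²=0.427257
  +H: nom +22.890 → Σnom=22.900; wc +0.100/-0.304 → slack +1.402/-1.936; half-tol=0.202, Σhalf²=0.468061
  +I: nom +2.000 → Σnom=24.900; wc +0.240/-0.054 → slack +1.642/-1.990; half-tol=0.147, Σhalf²=0.489670
  +J: nom +41.500 → Σnom=66.400; wc +0.330/-0.330 → slack +1.972/-2.320; half-tol=0.330, Σhalf²=0.598570
Nominal = 66.400. Worst-case = [66.400 - 2.320, 66.400 + 1.972] = [64.080, 68.372]. RSS = √0.598570 = 0.774.

nominal=66.400 wc=[64.080,68.372] rss=0.774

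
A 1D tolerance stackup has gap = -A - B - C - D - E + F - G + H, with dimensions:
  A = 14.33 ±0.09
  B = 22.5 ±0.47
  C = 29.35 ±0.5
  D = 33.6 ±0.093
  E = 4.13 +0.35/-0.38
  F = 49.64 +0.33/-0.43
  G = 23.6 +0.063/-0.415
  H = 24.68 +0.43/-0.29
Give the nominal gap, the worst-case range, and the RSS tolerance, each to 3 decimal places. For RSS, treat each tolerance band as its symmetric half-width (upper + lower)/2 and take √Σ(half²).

nominal=-53.190 wc=[-55.476,-50.482] rss=0.976

Stack each dimension's contribution:
  -A: nom -14.330 → Σnom=-14.330; wc +0.090/-0.090 → slack +0.090/-0.090; half-tol=0.090, Σhalf²=0.008100
  -B: nom -22.500 → Σnom=-36.830; wc +0.470/-0.470 → slack +0.560/-0.560; half-tol=0.470, Σhalf²=0.229000
  -C: nom -29.350 → Σnom=-66.180; wc +0.500/-0.500 → slack +1.060/-1.060; half-tol=0.500, Σhalf²=0.479000
  -D: nom -33.600 → Σnom=-99.780; wc +0.093/-0.093 → slack +1.153/-1.153; half-tol=0.093, Σhalf²=0.487649
  -E: nom -4.130 → Σnom=-103.910; wc +0.380/-0.350 → slack +1.533/-1.503; half-tol=0.365, Σhalf²=0.620874
  +F: nom +49.640 → Σnom=-54.270; wc +0.330/-0.430 → slack +1.863/-1.933; half-tol=0.380, Σhalf²=0.765274
  -G: nom -23.600 → Σnom=-77.870; wc +0.415/-0.063 → slack +2.278/-1.996; half-tol=0.239, Σhalf²=0.822395
  +H: nom +24.680 → Σnom=-53.190; wc +0.430/-0.290 → slack +2.708/-2.286; half-tol=0.360, Σhalf²=0.951995
Nominal = -53.190. Worst-case = [-53.190 - 2.286, -53.190 + 2.708] = [-55.476, -50.482]. RSS = √0.951995 = 0.976.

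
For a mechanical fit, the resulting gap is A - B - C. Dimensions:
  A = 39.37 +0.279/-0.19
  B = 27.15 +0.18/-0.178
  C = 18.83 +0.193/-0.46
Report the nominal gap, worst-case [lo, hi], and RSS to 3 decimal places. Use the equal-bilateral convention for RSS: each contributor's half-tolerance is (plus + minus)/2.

Stack each dimension's contribution:
  +A: nom +39.370 → Σnom=39.370; wc +0.279/-0.190 → slack +0.279/-0.190; half-tol=0.235, Σhalf²=0.054990
  -B: nom -27.150 → Σnom=12.220; wc +0.178/-0.180 → slack +0.457/-0.370; half-tol=0.179, Σhalf²=0.087031
  -C: nom -18.830 → Σnom=-6.610; wc +0.460/-0.193 → slack +0.917/-0.563; half-tol=0.327, Σhalf²=0.193634
Nominal = -6.610. Worst-case = [-6.610 - 0.563, -6.610 + 0.917] = [-7.173, -5.693]. RSS = √0.193634 = 0.440.

nominal=-6.610 wc=[-7.173,-5.693] rss=0.440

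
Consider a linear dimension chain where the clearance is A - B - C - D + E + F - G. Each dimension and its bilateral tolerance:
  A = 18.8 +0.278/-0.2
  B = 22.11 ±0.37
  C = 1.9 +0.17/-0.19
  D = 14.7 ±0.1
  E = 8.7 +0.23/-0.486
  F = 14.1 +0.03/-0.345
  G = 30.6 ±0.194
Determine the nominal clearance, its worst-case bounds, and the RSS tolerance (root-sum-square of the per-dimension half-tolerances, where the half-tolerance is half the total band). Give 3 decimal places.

Stack each dimension's contribution:
  +A: nom +18.800 → Σnom=18.800; wc +0.278/-0.200 → slack +0.278/-0.200; half-tol=0.239, Σhalf²=0.057121
  -B: nom -22.110 → Σnom=-3.310; wc +0.370/-0.370 → slack +0.648/-0.570; half-tol=0.370, Σhalf²=0.194021
  -C: nom -1.900 → Σnom=-5.210; wc +0.190/-0.170 → slack +0.838/-0.740; half-tol=0.180, Σhalf²=0.226421
  -D: nom -14.700 → Σnom=-19.910; wc +0.100/-0.100 → slack +0.938/-0.840; half-tol=0.100, Σhalf²=0.236421
  +E: nom +8.700 → Σnom=-11.210; wc +0.230/-0.486 → slack +1.168/-1.326; half-tol=0.358, Σhalf²=0.364585
  +F: nom +14.100 → Σnom=2.890; wc +0.030/-0.345 → slack +1.198/-1.671; half-tol=0.188, Σhalf²=0.399741
  -G: nom -30.600 → Σnom=-27.710; wc +0.194/-0.194 → slack +1.392/-1.865; half-tol=0.194, Σhalf²=0.437377
Nominal = -27.710. Worst-case = [-27.710 - 1.865, -27.710 + 1.392] = [-29.575, -26.318]. RSS = √0.437377 = 0.661.

nominal=-27.710 wc=[-29.575,-26.318] rss=0.661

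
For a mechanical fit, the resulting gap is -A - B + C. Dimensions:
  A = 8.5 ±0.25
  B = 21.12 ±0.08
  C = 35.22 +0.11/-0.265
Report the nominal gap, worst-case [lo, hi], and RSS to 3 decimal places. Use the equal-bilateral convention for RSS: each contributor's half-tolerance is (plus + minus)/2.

nominal=5.600 wc=[5.005,6.040] rss=0.323

Stack each dimension's contribution:
  -A: nom -8.500 → Σnom=-8.500; wc +0.250/-0.250 → slack +0.250/-0.250; half-tol=0.250, Σhalf²=0.062500
  -B: nom -21.120 → Σnom=-29.620; wc +0.080/-0.080 → slack +0.330/-0.330; half-tol=0.080, Σhalf²=0.068900
  +C: nom +35.220 → Σnom=5.600; wc +0.110/-0.265 → slack +0.440/-0.595; half-tol=0.188, Σhalf²=0.104056
Nominal = 5.600. Worst-case = [5.600 - 0.595, 5.600 + 0.440] = [5.005, 6.040]. RSS = √0.104056 = 0.323.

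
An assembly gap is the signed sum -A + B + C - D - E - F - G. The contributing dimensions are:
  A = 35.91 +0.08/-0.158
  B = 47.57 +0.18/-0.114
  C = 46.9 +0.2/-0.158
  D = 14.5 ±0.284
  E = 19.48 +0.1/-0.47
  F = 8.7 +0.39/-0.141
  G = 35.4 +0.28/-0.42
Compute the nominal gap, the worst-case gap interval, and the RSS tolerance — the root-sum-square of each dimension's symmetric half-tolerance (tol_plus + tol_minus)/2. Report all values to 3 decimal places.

nominal=-19.520 wc=[-20.926,-17.667] rss=0.650

Stack each dimension's contribution:
  -A: nom -35.910 → Σnom=-35.910; wc +0.158/-0.080 → slack +0.158/-0.080; half-tol=0.119, Σhalf²=0.014161
  +B: nom +47.570 → Σnom=11.660; wc +0.180/-0.114 → slack +0.338/-0.194; half-tol=0.147, Σhalf²=0.035770
  +C: nom +46.900 → Σnom=58.560; wc +0.200/-0.158 → slack +0.538/-0.352; half-tol=0.179, Σhalf²=0.067811
  -D: nom -14.500 → Σnom=44.060; wc +0.284/-0.284 → slack +0.822/-0.636; half-tol=0.284, Σhalf²=0.148467
  -E: nom -19.480 → Σnom=24.580; wc +0.470/-0.100 → slack +1.292/-0.736; half-tol=0.285, Σhalf²=0.229692
  -F: nom -8.700 → Σnom=15.880; wc +0.141/-0.390 → slack +1.433/-1.126; half-tol=0.266, Σhalf²=0.300182
  -G: nom -35.400 → Σnom=-19.520; wc +0.420/-0.280 → slack +1.853/-1.406; half-tol=0.350, Σhalf²=0.422682
Nominal = -19.520. Worst-case = [-19.520 - 1.406, -19.520 + 1.853] = [-20.926, -17.667]. RSS = √0.422682 = 0.650.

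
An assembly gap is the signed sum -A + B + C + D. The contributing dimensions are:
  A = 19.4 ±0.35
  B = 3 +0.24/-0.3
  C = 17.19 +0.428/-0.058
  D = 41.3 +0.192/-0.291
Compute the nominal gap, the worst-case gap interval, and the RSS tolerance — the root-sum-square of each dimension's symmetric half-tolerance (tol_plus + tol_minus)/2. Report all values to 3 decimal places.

Stack each dimension's contribution:
  -A: nom -19.400 → Σnom=-19.400; wc +0.350/-0.350 → slack +0.350/-0.350; half-tol=0.350, Σhalf²=0.122500
  +B: nom +3.000 → Σnom=-16.400; wc +0.240/-0.300 → slack +0.590/-0.650; half-tol=0.270, Σhalf²=0.195400
  +C: nom +17.190 → Σnom=0.790; wc +0.428/-0.058 → slack +1.018/-0.708; half-tol=0.243, Σhalf²=0.254449
  +D: nom +41.300 → Σnom=42.090; wc +0.192/-0.291 → slack +1.210/-0.999; half-tol=0.241, Σhalf²=0.312771
Nominal = 42.090. Worst-case = [42.090 - 0.999, 42.090 + 1.210] = [41.091, 43.300]. RSS = √0.312771 = 0.559.

nominal=42.090 wc=[41.091,43.300] rss=0.559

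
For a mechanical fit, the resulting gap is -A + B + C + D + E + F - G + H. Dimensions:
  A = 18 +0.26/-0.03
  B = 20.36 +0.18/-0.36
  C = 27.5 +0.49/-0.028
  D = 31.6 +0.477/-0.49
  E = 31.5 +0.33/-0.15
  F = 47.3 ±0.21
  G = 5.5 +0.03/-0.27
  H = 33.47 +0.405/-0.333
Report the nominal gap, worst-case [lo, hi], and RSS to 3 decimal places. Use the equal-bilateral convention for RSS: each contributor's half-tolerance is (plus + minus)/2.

Stack each dimension's contribution:
  -A: nom -18.000 → Σnom=-18.000; wc +0.030/-0.260 → slack +0.030/-0.260; half-tol=0.145, Σhalf²=0.021025
  +B: nom +20.360 → Σnom=2.360; wc +0.180/-0.360 → slack +0.210/-0.620; half-tol=0.270, Σhalf²=0.093925
  +C: nom +27.500 → Σnom=29.860; wc +0.490/-0.028 → slack +0.700/-0.648; half-tol=0.259, Σhalf²=0.161006
  +D: nom +31.600 → Σnom=61.460; wc +0.477/-0.490 → slack +1.177/-1.138; half-tol=0.483, Σhalf²=0.394778
  +E: nom +31.500 → Σnom=92.960; wc +0.330/-0.150 → slack +1.507/-1.288; half-tol=0.240, Σhalf²=0.452378
  +F: nom +47.300 → Σnom=140.260; wc +0.210/-0.210 → slack +1.717/-1.498; half-tol=0.210, Σhalf²=0.496478
  -G: nom -5.500 → Σnom=134.760; wc +0.270/-0.030 → slack +1.987/-1.528; half-tol=0.150, Σhalf²=0.518978
  +H: nom +33.470 → Σnom=168.230; wc +0.405/-0.333 → slack +2.392/-1.861; half-tol=0.369, Σhalf²=0.655139
Nominal = 168.230. Worst-case = [168.230 - 1.861, 168.230 + 2.392] = [166.369, 170.622]. RSS = √0.655139 = 0.809.

nominal=168.230 wc=[166.369,170.622] rss=0.809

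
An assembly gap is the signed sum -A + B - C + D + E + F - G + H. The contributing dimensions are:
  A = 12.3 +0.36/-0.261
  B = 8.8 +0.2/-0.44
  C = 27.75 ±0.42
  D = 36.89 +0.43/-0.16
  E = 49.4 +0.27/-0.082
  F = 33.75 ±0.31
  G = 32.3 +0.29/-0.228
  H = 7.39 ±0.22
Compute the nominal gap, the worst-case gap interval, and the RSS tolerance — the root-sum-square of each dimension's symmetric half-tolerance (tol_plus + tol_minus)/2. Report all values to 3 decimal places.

nominal=63.880 wc=[61.598,66.219] rss=0.840

Stack each dimension's contribution:
  -A: nom -12.300 → Σnom=-12.300; wc +0.261/-0.360 → slack +0.261/-0.360; half-tol=0.310, Σhalf²=0.096410
  +B: nom +8.800 → Σnom=-3.500; wc +0.200/-0.440 → slack +0.461/-0.800; half-tol=0.320, Σhalf²=0.198810
  -C: nom -27.750 → Σnom=-31.250; wc +0.420/-0.420 → slack +0.881/-1.220; half-tol=0.420, Σhalf²=0.375210
  +D: nom +36.890 → Σnom=5.640; wc +0.430/-0.160 → slack +1.311/-1.380; half-tol=0.295, Σhalf²=0.462235
  +E: nom +49.400 → Σnom=55.040; wc +0.270/-0.082 → slack +1.581/-1.462; half-tol=0.176, Σhalf²=0.493211
  +F: nom +33.750 → Σnom=88.790; wc +0.310/-0.310 → slack +1.891/-1.772; half-tol=0.310, Σhalf²=0.589311
  -G: nom -32.300 → Σnom=56.490; wc +0.228/-0.290 → slack +2.119/-2.062; half-tol=0.259, Σhalf²=0.656392
  +H: nom +7.390 → Σnom=63.880; wc +0.220/-0.220 → slack +2.339/-2.282; half-tol=0.220, Σhalf²=0.704792
Nominal = 63.880. Worst-case = [63.880 - 2.282, 63.880 + 2.339] = [61.598, 66.219]. RSS = √0.704792 = 0.840.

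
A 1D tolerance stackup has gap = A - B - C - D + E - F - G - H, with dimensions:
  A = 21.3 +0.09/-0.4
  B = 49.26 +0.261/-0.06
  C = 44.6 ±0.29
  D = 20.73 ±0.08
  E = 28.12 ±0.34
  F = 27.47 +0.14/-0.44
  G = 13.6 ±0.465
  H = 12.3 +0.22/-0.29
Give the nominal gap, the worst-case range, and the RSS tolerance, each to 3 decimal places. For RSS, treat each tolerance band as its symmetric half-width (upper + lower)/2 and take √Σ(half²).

nominal=-118.540 wc=[-120.736,-116.485] rss=0.811

Stack each dimension's contribution:
  +A: nom +21.300 → Σnom=21.300; wc +0.090/-0.400 → slack +0.090/-0.400; half-tol=0.245, Σhalf²=0.060025
  -B: nom -49.260 → Σnom=-27.960; wc +0.060/-0.261 → slack +0.150/-0.661; half-tol=0.161, Σhalf²=0.085785
  -C: nom -44.600 → Σnom=-72.560; wc +0.290/-0.290 → slack +0.440/-0.951; half-tol=0.290, Σhalf²=0.169885
  -D: nom -20.730 → Σnom=-93.290; wc +0.080/-0.080 → slack +0.520/-1.031; half-tol=0.080, Σhalf²=0.176285
  +E: nom +28.120 → Σnom=-65.170; wc +0.340/-0.340 → slack +0.860/-1.371; half-tol=0.340, Σhalf²=0.291885
  -F: nom -27.470 → Σnom=-92.640; wc +0.440/-0.140 → slack +1.300/-1.511; half-tol=0.290, Σhalf²=0.375985
  -G: nom -13.600 → Σnom=-106.240; wc +0.465/-0.465 → slack +1.765/-1.976; half-tol=0.465, Σhalf²=0.592210
  -H: nom -12.300 → Σnom=-118.540; wc +0.290/-0.220 → slack +2.055/-2.196; half-tol=0.255, Σhalf²=0.657235
Nominal = -118.540. Worst-case = [-118.540 - 2.196, -118.540 + 2.055] = [-120.736, -116.485]. RSS = √0.657235 = 0.811.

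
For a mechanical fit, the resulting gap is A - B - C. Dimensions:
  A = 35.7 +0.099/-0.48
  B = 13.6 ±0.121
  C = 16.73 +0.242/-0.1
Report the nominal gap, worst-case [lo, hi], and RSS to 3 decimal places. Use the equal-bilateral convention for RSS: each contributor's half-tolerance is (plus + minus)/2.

nominal=5.370 wc=[4.527,5.690] rss=0.357

Stack each dimension's contribution:
  +A: nom +35.700 → Σnom=35.700; wc +0.099/-0.480 → slack +0.099/-0.480; half-tol=0.289, Σhalf²=0.083810
  -B: nom -13.600 → Σnom=22.100; wc +0.121/-0.121 → slack +0.220/-0.601; half-tol=0.121, Σhalf²=0.098451
  -C: nom -16.730 → Σnom=5.370; wc +0.100/-0.242 → slack +0.320/-0.843; half-tol=0.171, Σhalf²=0.127692
Nominal = 5.370. Worst-case = [5.370 - 0.843, 5.370 + 0.320] = [4.527, 5.690]. RSS = √0.127692 = 0.357.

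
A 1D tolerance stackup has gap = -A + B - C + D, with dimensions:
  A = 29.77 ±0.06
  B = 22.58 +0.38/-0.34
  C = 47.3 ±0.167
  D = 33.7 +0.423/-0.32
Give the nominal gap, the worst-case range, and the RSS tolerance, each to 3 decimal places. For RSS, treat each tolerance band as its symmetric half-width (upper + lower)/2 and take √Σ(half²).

Stack each dimension's contribution:
  -A: nom -29.770 → Σnom=-29.770; wc +0.060/-0.060 → slack +0.060/-0.060; half-tol=0.060, Σhalf²=0.003600
  +B: nom +22.580 → Σnom=-7.190; wc +0.380/-0.340 → slack +0.440/-0.400; half-tol=0.360, Σhalf²=0.133200
  -C: nom -47.300 → Σnom=-54.490; wc +0.167/-0.167 → slack +0.607/-0.567; half-tol=0.167, Σhalf²=0.161089
  +D: nom +33.700 → Σnom=-20.790; wc +0.423/-0.320 → slack +1.030/-0.887; half-tol=0.371, Σhalf²=0.299101
Nominal = -20.790. Worst-case = [-20.790 - 0.887, -20.790 + 1.030] = [-21.677, -19.760]. RSS = √0.299101 = 0.547.

nominal=-20.790 wc=[-21.677,-19.760] rss=0.547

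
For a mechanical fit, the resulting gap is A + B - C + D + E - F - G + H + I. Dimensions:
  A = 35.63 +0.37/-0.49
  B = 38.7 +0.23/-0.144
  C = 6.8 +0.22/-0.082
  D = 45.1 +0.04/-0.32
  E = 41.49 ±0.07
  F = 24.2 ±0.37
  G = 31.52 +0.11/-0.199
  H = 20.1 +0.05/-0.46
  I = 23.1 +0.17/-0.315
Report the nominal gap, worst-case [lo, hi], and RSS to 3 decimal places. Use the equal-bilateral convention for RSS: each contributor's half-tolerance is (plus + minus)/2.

Stack each dimension's contribution:
  +A: nom +35.630 → Σnom=35.630; wc +0.370/-0.490 → slack +0.370/-0.490; half-tol=0.430, Σhalf²=0.184900
  +B: nom +38.700 → Σnom=74.330; wc +0.230/-0.144 → slack +0.600/-0.634; half-tol=0.187, Σhalf²=0.219869
  -C: nom -6.800 → Σnom=67.530; wc +0.082/-0.220 → slack +0.682/-0.854; half-tol=0.151, Σhalf²=0.242670
  +D: nom +45.100 → Σnom=112.630; wc +0.040/-0.320 → slack +0.722/-1.174; half-tol=0.180, Σhalf²=0.275070
  +E: nom +41.490 → Σnom=154.120; wc +0.070/-0.070 → slack +0.792/-1.244; half-tol=0.070, Σhalf²=0.279970
  -F: nom -24.200 → Σnom=129.920; wc +0.370/-0.370 → slack +1.162/-1.614; half-tol=0.370, Σhalf²=0.416870
  -G: nom -31.520 → Σnom=98.400; wc +0.199/-0.110 → slack +1.361/-1.724; half-tol=0.154, Σhalf²=0.440740
  +H: nom +20.100 → Σnom=118.500; wc +0.050/-0.460 → slack +1.411/-2.184; half-tol=0.255, Σhalf²=0.505765
  +I: nom +23.100 → Σnom=141.600; wc +0.170/-0.315 → slack +1.581/-2.499; half-tol=0.242, Σhalf²=0.564571
Nominal = 141.600. Worst-case = [141.600 - 2.499, 141.600 + 1.581] = [139.101, 143.181]. RSS = √0.564571 = 0.751.

nominal=141.600 wc=[139.101,143.181] rss=0.751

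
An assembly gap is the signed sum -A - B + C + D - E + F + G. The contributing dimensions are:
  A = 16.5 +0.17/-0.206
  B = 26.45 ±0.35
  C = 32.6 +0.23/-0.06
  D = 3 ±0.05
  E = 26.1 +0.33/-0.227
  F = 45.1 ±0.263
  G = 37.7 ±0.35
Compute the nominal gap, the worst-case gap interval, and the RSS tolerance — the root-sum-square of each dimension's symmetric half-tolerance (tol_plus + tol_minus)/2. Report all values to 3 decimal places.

Stack each dimension's contribution:
  -A: nom -16.500 → Σnom=-16.500; wc +0.206/-0.170 → slack +0.206/-0.170; half-tol=0.188, Σhalf²=0.035344
  -B: nom -26.450 → Σnom=-42.950; wc +0.350/-0.350 → slack +0.556/-0.520; half-tol=0.350, Σhalf²=0.157844
  +C: nom +32.600 → Σnom=-10.350; wc +0.230/-0.060 → slack +0.786/-0.580; half-tol=0.145, Σhalf²=0.178869
  +D: nom +3.000 → Σnom=-7.350; wc +0.050/-0.050 → slack +0.836/-0.630; half-tol=0.050, Σhalf²=0.181369
  -E: nom -26.100 → Σnom=-33.450; wc +0.227/-0.330 → slack +1.063/-0.960; half-tol=0.279, Σhalf²=0.258931
  +F: nom +45.100 → Σnom=11.650; wc +0.263/-0.263 → slack +1.326/-1.223; half-tol=0.263, Σhalf²=0.328100
  +G: nom +37.700 → Σnom=49.350; wc +0.350/-0.350 → slack +1.676/-1.573; half-tol=0.350, Σhalf²=0.450600
Nominal = 49.350. Worst-case = [49.350 - 1.573, 49.350 + 1.676] = [47.777, 51.026]. RSS = √0.450600 = 0.671.

nominal=49.350 wc=[47.777,51.026] rss=0.671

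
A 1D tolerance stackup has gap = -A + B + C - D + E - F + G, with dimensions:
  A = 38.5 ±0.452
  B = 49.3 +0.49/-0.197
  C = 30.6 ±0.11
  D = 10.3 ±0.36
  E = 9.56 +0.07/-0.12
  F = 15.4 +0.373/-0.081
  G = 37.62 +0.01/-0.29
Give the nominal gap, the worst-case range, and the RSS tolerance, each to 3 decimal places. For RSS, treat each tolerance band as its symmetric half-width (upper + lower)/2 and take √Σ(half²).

Stack each dimension's contribution:
  -A: nom -38.500 → Σnom=-38.500; wc +0.452/-0.452 → slack +0.452/-0.452; half-tol=0.452, Σhalf²=0.204304
  +B: nom +49.300 → Σnom=10.800; wc +0.490/-0.197 → slack +0.942/-0.649; half-tol=0.344, Σhalf²=0.322296
  +C: nom +30.600 → Σnom=41.400; wc +0.110/-0.110 → slack +1.052/-0.759; half-tol=0.110, Σhalf²=0.334396
  -D: nom -10.300 → Σnom=31.100; wc +0.360/-0.360 → slack +1.412/-1.119; half-tol=0.360, Σhalf²=0.463996
  +E: nom +9.560 → Σnom=40.660; wc +0.070/-0.120 → slack +1.482/-1.239; half-tol=0.095, Σhalf²=0.473021
  -F: nom -15.400 → Σnom=25.260; wc +0.081/-0.373 → slack +1.563/-1.612; half-tol=0.227, Σhalf²=0.524550
  +G: nom +37.620 → Σnom=62.880; wc +0.010/-0.290 → slack +1.573/-1.902; half-tol=0.150, Σhalf²=0.547050
Nominal = 62.880. Worst-case = [62.880 - 1.902, 62.880 + 1.573] = [60.978, 64.453]. RSS = √0.547050 = 0.740.

nominal=62.880 wc=[60.978,64.453] rss=0.740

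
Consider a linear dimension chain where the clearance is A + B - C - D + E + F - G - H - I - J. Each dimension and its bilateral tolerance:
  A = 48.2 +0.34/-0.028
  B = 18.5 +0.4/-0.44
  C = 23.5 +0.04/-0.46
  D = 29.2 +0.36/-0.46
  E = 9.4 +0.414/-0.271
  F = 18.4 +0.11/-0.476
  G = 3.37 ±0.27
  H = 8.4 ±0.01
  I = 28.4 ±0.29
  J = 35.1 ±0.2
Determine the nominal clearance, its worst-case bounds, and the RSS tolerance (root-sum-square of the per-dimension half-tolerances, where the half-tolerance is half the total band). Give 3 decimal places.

nominal=-33.470 wc=[-35.855,-30.516] rss=0.917

Stack each dimension's contribution:
  +A: nom +48.200 → Σnom=48.200; wc +0.340/-0.028 → slack +0.340/-0.028; half-tol=0.184, Σhalf²=0.033856
  +B: nom +18.500 → Σnom=66.700; wc +0.400/-0.440 → slack +0.740/-0.468; half-tol=0.420, Σhalf²=0.210256
  -C: nom -23.500 → Σnom=43.200; wc +0.460/-0.040 → slack +1.200/-0.508; half-tol=0.250, Σhalf²=0.272756
  -D: nom -29.200 → Σnom=14.000; wc +0.460/-0.360 → slack +1.660/-0.868; half-tol=0.410, Σhalf²=0.440856
  +E: nom +9.400 → Σnom=23.400; wc +0.414/-0.271 → slack +2.074/-1.139; half-tol=0.343, Σhalf²=0.558162
  +F: nom +18.400 → Σnom=41.800; wc +0.110/-0.476 → slack +2.184/-1.615; half-tol=0.293, Σhalf²=0.644011
  -G: nom -3.370 → Σnom=38.430; wc +0.270/-0.270 → slack +2.454/-1.885; half-tol=0.270, Σhalf²=0.716911
  -H: nom -8.400 → Σnom=30.030; wc +0.010/-0.010 → slack +2.464/-1.895; half-tol=0.010, Σhalf²=0.717011
  -I: nom -28.400 → Σnom=1.630; wc +0.290/-0.290 → slack +2.754/-2.185; half-tol=0.290, Σhalf²=0.801111
  -J: nom -35.100 → Σnom=-33.470; wc +0.200/-0.200 → slack +2.954/-2.385; half-tol=0.200, Σhalf²=0.841111
Nominal = -33.470. Worst-case = [-33.470 - 2.385, -33.470 + 2.954] = [-35.855, -30.516]. RSS = √0.841111 = 0.917.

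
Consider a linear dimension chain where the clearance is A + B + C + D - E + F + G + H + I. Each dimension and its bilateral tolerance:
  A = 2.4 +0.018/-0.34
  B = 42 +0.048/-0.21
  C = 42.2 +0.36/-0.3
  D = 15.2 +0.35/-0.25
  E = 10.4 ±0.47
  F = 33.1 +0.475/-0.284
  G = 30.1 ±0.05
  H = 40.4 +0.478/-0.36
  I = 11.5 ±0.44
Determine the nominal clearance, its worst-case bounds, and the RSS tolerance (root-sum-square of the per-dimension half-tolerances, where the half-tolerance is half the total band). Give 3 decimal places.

nominal=206.500 wc=[203.796,209.189] rss=0.992

Stack each dimension's contribution:
  +A: nom +2.400 → Σnom=2.400; wc +0.018/-0.340 → slack +0.018/-0.340; half-tol=0.179, Σhalf²=0.032041
  +B: nom +42.000 → Σnom=44.400; wc +0.048/-0.210 → slack +0.066/-0.550; half-tol=0.129, Σhalf²=0.048682
  +C: nom +42.200 → Σnom=86.600; wc +0.360/-0.300 → slack +0.426/-0.850; half-tol=0.330, Σhalf²=0.157582
  +D: nom +15.200 → Σnom=101.800; wc +0.350/-0.250 → slack +0.776/-1.100; half-tol=0.300, Σhalf²=0.247582
  -E: nom -10.400 → Σnom=91.400; wc +0.470/-0.470 → slack +1.246/-1.570; half-tol=0.470, Σhalf²=0.468482
  +F: nom +33.100 → Σnom=124.500; wc +0.475/-0.284 → slack +1.721/-1.854; half-tol=0.379, Σhalf²=0.612502
  +G: nom +30.100 → Σnom=154.600; wc +0.050/-0.050 → slack +1.771/-1.904; half-tol=0.050, Σhalf²=0.615002
  +H: nom +40.400 → Σnom=195.000; wc +0.478/-0.360 → slack +2.249/-2.264; half-tol=0.419, Σhalf²=0.790563
  +I: nom +11.500 → Σnom=206.500; wc +0.440/-0.440 → slack +2.689/-2.704; half-tol=0.440, Σhalf²=0.984163
Nominal = 206.500. Worst-case = [206.500 - 2.704, 206.500 + 2.689] = [203.796, 209.189]. RSS = √0.984163 = 0.992.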